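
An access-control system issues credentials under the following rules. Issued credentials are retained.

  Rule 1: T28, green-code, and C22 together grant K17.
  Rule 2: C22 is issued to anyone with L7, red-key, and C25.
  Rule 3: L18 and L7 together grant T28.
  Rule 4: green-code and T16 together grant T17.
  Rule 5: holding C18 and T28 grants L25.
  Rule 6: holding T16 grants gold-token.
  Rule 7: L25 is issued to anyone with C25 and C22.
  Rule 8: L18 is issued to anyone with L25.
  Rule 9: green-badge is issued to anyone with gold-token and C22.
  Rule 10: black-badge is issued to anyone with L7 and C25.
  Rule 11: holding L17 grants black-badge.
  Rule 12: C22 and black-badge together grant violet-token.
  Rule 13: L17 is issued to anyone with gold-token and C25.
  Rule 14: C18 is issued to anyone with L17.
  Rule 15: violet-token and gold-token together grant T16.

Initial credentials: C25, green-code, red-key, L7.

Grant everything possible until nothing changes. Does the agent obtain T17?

No

T17 would need green-code and T16 (Rule 4), but T16 is never granted.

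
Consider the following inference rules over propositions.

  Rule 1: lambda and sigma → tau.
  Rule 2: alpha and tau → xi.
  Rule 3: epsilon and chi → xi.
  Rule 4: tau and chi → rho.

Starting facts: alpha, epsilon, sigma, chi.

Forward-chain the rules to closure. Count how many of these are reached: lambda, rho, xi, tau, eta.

1

epsilon and chi hold, so xi follows (Rule 3).
No rule produces lambda, and it is not given.
rho would need tau and chi (Rule 4), but tau is never established.
xi: reached.
tau would need lambda and sigma (Rule 1), but lambda is never established.
No rule produces eta, and it is not given.
Reached: xi — 1 of the 5.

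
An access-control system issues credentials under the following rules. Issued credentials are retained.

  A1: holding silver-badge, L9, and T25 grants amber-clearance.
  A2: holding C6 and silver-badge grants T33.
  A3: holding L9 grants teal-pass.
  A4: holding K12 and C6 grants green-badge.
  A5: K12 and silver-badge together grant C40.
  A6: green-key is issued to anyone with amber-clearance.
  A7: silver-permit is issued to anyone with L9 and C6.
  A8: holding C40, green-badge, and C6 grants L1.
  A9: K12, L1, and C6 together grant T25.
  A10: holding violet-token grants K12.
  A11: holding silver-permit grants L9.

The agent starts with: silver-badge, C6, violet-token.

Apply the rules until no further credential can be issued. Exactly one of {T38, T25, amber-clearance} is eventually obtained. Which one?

Holding violet-token grants K12 (A10).
Holding K12 and silver-badge grants C40 (A5).
Holding K12 and C6 grants green-badge (A4).
Holding C40, green-badge, and C6 grants L1 (A8).
Holding K12, L1, and C6 grants T25 (A9).
amber-clearance would need silver-badge, L9, and T25 (A1), but L9 is never granted. No rule produces T38, and it is not given.

T25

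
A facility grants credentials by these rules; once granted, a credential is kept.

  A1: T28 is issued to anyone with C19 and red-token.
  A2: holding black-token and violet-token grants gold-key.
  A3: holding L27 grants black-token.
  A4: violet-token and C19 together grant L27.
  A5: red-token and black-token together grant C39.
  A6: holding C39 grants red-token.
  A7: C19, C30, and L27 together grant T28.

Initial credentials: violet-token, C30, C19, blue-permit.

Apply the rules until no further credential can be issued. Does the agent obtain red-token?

No

red-token would need C39 (A6), but C39 is never granted.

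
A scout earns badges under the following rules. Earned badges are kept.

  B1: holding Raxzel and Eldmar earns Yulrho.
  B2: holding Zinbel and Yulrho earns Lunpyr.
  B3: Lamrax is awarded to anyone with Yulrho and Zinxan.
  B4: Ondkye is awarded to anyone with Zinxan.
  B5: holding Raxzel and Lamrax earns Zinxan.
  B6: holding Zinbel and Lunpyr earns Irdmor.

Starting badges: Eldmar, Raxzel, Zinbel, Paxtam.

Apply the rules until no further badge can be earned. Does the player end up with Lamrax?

No

Lamrax would need Yulrho and Zinxan (B3), but Zinxan is never earned.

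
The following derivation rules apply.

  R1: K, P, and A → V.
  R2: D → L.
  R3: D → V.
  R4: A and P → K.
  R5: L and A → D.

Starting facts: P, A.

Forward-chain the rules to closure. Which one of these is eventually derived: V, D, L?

V

A and P hold, so K follows (R4).
From K, P, and A, R1 gives V.
L would need D (R2), but D is never established. D would need L and A (R5), but L is never established.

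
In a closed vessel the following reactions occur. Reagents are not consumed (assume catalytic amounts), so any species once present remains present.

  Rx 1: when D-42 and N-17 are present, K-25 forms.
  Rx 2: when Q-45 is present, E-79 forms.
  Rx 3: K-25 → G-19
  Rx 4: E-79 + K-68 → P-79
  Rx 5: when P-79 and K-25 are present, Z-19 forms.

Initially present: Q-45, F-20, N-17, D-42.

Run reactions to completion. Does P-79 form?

P-79 would need E-79 and K-68 (Rx 4), but K-68 never forms.

No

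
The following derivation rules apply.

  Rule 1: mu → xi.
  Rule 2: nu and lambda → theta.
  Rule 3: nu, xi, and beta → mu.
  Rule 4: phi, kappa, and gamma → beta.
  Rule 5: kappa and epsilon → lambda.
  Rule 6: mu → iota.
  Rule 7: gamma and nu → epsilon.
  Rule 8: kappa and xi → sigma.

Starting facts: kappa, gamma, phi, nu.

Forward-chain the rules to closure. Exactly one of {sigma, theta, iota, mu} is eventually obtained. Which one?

From gamma and nu, Rule 7 gives epsilon.
kappa and epsilon hold, so lambda follows (Rule 5).
From nu and lambda, Rule 2 gives theta.
iota would need mu (Rule 6), but mu is never established. sigma would need kappa and xi (Rule 8), but xi is never established. mu would need nu, xi, and beta (Rule 3), but xi is never established.

theta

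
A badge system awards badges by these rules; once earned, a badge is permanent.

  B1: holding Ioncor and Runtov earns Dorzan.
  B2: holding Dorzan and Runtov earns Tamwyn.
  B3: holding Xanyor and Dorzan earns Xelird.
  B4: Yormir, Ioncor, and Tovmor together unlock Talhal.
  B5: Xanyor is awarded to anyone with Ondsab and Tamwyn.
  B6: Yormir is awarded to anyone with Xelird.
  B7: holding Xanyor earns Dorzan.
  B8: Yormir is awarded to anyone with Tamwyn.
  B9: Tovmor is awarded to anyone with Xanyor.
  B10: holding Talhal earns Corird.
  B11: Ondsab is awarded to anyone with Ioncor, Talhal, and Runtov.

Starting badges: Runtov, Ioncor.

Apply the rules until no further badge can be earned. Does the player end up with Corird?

No

Corird would need Talhal (B10), but Talhal is never earned.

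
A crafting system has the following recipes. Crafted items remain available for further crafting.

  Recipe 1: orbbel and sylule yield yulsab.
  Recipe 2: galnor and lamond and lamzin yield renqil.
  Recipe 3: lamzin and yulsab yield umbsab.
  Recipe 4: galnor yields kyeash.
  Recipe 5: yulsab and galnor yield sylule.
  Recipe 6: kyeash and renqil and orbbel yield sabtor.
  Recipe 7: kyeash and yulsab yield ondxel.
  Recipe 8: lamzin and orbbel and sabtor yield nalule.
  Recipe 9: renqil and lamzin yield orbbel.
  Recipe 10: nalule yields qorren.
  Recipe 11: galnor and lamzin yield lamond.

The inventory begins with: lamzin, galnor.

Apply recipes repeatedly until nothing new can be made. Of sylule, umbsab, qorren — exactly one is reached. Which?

qorren

galnor → kyeash (Recipe 4).
galnor and lamzin → lamond (Recipe 11).
Using Recipe 2, galnor, lamond, and lamzin make renqil.
Using Recipe 9, renqil and lamzin make orbbel.
kyeash and renqil and orbbel → sabtor (Recipe 6).
Using Recipe 8, lamzin, orbbel, and sabtor make nalule.
Using Recipe 10, nalule makes qorren.
umbsab would need lamzin and yulsab (Recipe 3), but yulsab is never obtained. sylule would need yulsab and galnor (Recipe 5), but yulsab is never obtained.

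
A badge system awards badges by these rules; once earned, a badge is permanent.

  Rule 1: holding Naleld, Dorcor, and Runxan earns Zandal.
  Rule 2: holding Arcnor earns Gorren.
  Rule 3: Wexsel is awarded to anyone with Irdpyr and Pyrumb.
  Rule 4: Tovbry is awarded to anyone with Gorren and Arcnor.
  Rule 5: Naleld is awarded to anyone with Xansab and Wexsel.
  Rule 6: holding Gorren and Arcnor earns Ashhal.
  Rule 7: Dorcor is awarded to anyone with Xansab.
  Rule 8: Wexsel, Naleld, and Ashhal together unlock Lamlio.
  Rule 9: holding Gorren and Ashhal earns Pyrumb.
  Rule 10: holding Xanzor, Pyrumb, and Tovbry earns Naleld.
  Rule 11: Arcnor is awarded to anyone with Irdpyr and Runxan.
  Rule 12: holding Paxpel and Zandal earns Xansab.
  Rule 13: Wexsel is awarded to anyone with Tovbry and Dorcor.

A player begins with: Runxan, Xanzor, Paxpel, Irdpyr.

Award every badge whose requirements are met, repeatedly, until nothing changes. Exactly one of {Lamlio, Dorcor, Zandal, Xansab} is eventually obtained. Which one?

With Irdpyr and Runxan, Arcnor is earned (Rule 11).
With Arcnor, Gorren is earned (Rule 2).
With Gorren and Arcnor, Tovbry is earned (Rule 4).
With Gorren and Arcnor, Ashhal is earned (Rule 6).
With Gorren and Ashhal, Pyrumb is earned (Rule 9).
With Irdpyr and Pyrumb, Wexsel is earned (Rule 3).
With Xanzor, Pyrumb, and Tovbry, Naleld is earned (Rule 10).
With Wexsel, Naleld, and Ashhal, Lamlio is earned (Rule 8).
Zandal would need Naleld, Dorcor, and Runxan (Rule 1), but Dorcor is never earned. Xansab would need Paxpel and Zandal (Rule 12), but Zandal is never earned. Dorcor would need Xansab (Rule 7), but Xansab is never earned.

Lamlio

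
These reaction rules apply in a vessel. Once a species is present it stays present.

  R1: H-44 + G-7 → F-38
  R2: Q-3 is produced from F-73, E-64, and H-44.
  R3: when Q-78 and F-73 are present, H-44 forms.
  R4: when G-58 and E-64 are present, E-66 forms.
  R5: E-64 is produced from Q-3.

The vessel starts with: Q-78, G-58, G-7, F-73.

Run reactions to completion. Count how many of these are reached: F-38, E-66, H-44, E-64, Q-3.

2

Q-78 and F-73 present → H-44 forms (R3).
H-44 and G-7 present → F-38 forms (R1).
F-38: reached.
E-66 would need G-58 and E-64 (R4), but E-64 never forms.
H-44: reached.
E-64 would need Q-3 (R5), but Q-3 never forms.
Q-3 would need F-73, E-64, and H-44 (R2), but E-64 never forms.
Reached: F-38 and H-44 — 2 of the 5.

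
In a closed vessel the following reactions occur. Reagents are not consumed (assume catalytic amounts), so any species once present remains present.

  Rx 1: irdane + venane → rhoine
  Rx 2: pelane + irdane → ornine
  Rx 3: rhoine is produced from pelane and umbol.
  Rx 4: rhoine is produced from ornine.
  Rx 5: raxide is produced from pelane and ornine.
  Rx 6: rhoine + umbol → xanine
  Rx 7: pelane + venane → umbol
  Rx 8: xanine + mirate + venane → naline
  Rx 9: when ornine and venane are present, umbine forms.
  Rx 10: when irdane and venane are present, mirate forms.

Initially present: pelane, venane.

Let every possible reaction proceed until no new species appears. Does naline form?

No

naline would need xanine, mirate, and venane (Rx 8), but mirate never forms.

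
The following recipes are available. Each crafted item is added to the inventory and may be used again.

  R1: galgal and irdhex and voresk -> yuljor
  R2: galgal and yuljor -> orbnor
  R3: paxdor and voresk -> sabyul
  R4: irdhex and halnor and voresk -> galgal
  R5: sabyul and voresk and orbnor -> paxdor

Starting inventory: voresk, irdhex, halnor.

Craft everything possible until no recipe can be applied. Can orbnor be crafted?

Yes

Using R4, irdhex, halnor, and voresk make galgal.
Using R1, galgal, irdhex, and voresk make yuljor.
galgal and yuljor -> orbnor (R2).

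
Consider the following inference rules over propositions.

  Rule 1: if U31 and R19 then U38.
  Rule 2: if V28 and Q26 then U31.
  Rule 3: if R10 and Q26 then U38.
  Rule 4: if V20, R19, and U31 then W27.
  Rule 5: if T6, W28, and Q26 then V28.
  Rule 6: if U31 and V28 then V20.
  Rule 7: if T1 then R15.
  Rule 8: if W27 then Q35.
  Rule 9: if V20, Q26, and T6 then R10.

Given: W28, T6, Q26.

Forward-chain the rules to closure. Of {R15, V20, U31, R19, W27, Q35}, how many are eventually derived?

From T6, W28, and Q26, Rule 5 gives V28.
From V28 and Q26, Rule 2 gives U31.
U31 and V28 hold, so V20 follows (Rule 6).
R15 would need T1 (Rule 7), but T1 is never established.
V20: reached.
U31: reached.
No rule produces R19, and it is not given.
W27 would need V20, R19, and U31 (Rule 4), but R19 is never established.
Q35 would need W27 (Rule 8), but W27 is never established.
Reached: V20 and U31 — 2 of the 6.

2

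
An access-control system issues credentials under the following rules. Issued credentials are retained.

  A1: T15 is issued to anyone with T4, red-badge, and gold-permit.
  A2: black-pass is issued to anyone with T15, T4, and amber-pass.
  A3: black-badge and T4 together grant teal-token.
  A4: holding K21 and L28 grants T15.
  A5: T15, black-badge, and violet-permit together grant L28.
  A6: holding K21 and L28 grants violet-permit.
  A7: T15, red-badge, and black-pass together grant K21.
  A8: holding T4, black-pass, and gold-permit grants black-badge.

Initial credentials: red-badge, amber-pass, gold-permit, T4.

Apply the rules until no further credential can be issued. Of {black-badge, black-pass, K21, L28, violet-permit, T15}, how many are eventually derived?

4

Holding T4, red-badge, and gold-permit grants T15 (A1).
Holding T15, T4, and amber-pass grants black-pass (A2).
Holding T4, black-pass, and gold-permit grants black-badge (A8).
Holding T15, red-badge, and black-pass grants K21 (A7).
black-badge: reached.
black-pass: reached.
K21: reached.
L28 would need T15, black-badge, and violet-permit (A5), but violet-permit is never granted.
violet-permit would need K21 and L28 (A6), but L28 is never granted.
T15: reached.
Reached: black-badge, black-pass, K21, and T15 — 4 of the 6.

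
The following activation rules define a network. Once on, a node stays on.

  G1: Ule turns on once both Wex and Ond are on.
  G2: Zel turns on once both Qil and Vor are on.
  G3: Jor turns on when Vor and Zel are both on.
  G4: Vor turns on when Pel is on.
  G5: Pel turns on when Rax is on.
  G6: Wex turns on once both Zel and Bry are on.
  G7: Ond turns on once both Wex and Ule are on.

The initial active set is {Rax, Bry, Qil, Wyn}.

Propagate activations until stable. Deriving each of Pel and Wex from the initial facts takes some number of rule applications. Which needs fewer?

Pel: G5: Rax on → Pel on. [1 rule application]
Wex: Rax is on, so Pel turns on (G5). G4: Pel on → Vor on. G2: Qil and Vor on → Zel on. Zel and Bry are on, so Wex turns on (G6). [4 rule applications]
Pel needs fewer.

Pel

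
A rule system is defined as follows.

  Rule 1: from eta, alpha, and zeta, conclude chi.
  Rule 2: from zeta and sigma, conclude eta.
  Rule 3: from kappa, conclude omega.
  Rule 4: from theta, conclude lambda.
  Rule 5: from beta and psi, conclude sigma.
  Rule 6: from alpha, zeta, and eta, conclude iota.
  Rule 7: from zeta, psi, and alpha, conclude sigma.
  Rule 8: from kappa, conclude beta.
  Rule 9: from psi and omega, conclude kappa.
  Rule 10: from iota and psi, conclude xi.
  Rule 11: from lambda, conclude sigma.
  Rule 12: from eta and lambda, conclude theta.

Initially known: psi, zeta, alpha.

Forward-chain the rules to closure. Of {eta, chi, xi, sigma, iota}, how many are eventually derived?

From zeta, psi, and alpha, Rule 7 gives sigma.
From zeta and sigma, Rule 2 gives eta.
eta, alpha, and zeta hold, so chi follows (Rule 1).
From alpha, zeta, and eta, Rule 6 gives iota.
iota and psi hold, so xi follows (Rule 10).
eta: reached.
chi: reached.
xi: reached.
sigma: reached.
iota: reached.
All 5 are reached.

5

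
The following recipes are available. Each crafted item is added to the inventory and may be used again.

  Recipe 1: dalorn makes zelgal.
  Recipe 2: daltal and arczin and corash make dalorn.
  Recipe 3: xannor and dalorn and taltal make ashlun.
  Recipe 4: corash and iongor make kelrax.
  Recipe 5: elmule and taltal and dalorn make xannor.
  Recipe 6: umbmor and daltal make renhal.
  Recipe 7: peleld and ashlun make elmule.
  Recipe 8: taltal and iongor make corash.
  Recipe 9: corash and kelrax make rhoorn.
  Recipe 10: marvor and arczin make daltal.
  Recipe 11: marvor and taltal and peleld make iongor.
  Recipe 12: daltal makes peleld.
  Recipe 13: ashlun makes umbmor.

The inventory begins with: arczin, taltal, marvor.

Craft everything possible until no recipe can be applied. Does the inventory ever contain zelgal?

Yes

Using Recipe 10, marvor and arczin make daltal.
Using Recipe 12, daltal makes peleld.
Using Recipe 11, marvor, taltal, and peleld make iongor.
Using Recipe 8, taltal and iongor make corash.
daltal and arczin and corash → dalorn (Recipe 2).
dalorn → zelgal (Recipe 1).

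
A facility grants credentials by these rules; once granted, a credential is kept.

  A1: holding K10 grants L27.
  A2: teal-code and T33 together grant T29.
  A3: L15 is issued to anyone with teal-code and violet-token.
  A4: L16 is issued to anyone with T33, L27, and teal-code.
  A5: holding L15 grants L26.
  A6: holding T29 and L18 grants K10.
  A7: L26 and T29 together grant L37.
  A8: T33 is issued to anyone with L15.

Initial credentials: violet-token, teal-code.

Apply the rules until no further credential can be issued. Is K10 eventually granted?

K10 would need T29 and L18 (A6), but L18 is never granted.

No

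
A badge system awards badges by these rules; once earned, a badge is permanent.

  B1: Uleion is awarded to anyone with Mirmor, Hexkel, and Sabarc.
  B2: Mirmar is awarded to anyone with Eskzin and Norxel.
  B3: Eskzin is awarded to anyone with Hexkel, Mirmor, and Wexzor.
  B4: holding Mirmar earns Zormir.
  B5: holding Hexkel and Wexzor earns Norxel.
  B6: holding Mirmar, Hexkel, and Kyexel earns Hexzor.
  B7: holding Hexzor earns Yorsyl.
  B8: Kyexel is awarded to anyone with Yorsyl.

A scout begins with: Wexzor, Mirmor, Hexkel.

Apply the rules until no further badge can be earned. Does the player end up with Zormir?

With Hexkel and Wexzor, Norxel is earned (B5).
With Hexkel, Mirmor, and Wexzor, Eskzin is earned (B3).
With Eskzin and Norxel, Mirmar is earned (B2).
With Mirmar, Zormir is earned (B4).

Yes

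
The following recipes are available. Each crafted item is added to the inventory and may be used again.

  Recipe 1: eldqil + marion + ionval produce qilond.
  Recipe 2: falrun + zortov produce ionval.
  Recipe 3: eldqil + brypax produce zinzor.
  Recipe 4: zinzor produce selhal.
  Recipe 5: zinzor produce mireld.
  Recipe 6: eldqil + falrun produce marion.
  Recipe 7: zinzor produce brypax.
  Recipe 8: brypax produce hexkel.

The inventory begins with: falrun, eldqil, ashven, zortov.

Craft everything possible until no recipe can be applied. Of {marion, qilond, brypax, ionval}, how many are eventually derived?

eldqil + falrun → marion (Recipe 6).
Using Recipe 2, falrun and zortov make ionval.
Using Recipe 1, eldqil, marion, and ionval make qilond.
marion: reached.
qilond: reached.
brypax would need zinzor (Recipe 7), but zinzor is never obtained.
ionval: reached.
Reached: marion, qilond, and ionval — 3 of the 4.

3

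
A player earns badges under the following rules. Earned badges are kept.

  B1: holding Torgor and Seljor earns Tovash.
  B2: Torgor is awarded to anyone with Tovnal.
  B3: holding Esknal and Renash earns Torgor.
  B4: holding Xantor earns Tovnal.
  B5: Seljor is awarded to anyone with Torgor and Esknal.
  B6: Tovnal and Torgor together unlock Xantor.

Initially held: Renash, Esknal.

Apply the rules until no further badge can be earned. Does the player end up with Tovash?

With Esknal and Renash, Torgor is earned (B3).
With Torgor and Esknal, Seljor is earned (B5).
With Torgor and Seljor, Tovash is earned (B1).

Yes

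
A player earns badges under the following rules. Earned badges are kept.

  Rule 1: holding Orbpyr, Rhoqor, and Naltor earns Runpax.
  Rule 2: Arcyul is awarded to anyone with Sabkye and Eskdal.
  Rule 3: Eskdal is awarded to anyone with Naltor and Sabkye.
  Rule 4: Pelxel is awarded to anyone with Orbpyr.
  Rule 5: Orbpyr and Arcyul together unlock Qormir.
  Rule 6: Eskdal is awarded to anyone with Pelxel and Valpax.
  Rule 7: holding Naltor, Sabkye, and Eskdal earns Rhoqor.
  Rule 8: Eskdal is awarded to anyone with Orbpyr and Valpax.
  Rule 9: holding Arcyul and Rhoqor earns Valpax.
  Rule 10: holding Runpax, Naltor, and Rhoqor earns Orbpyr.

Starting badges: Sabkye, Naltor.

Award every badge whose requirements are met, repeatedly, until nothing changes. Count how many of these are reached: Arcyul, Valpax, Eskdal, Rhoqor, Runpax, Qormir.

With Naltor and Sabkye, Eskdal is earned (Rule 3).
With Naltor, Sabkye, and Eskdal, Rhoqor is earned (Rule 7).
With Sabkye and Eskdal, Arcyul is earned (Rule 2).
With Arcyul and Rhoqor, Valpax is earned (Rule 9).
Arcyul: reached.
Valpax: reached.
Eskdal: reached.
Rhoqor: reached.
Runpax would need Orbpyr, Rhoqor, and Naltor (Rule 1), but Orbpyr is never earned.
Qormir would need Orbpyr and Arcyul (Rule 5), but Orbpyr is never earned.
Reached: Arcyul, Valpax, Eskdal, and Rhoqor — 4 of the 6.

4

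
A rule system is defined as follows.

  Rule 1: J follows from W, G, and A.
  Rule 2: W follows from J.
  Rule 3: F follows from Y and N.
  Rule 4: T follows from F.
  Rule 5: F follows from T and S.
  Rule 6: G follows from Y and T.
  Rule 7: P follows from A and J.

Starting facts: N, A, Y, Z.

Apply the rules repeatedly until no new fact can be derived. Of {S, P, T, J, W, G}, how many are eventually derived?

2

From Y and N, Rule 3 gives F.
From F, Rule 4 gives T.
Y and T hold, so G follows (Rule 6).
No rule produces S, and it is not given.
P would need A and J (Rule 7), but J is never established.
T: reached.
J would need W, G, and A (Rule 1), but W is never established.
W would need J (Rule 2), but J is never established.
G: reached.
Reached: T and G — 2 of the 6.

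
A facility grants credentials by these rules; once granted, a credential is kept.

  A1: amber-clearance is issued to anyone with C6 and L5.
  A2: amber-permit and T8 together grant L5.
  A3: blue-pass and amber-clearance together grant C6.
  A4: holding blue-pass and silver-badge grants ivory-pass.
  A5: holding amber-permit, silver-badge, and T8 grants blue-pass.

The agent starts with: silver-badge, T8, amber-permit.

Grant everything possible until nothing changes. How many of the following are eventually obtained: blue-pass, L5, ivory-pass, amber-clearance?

3

Holding amber-permit, silver-badge, and T8 grants blue-pass (A5).
Holding amber-permit and T8 grants L5 (A2).
Holding blue-pass and silver-badge grants ivory-pass (A4).
blue-pass: reached.
L5: reached.
ivory-pass: reached.
amber-clearance would need C6 and L5 (A1), but C6 is never granted.
Reached: blue-pass, L5, and ivory-pass — 3 of the 4.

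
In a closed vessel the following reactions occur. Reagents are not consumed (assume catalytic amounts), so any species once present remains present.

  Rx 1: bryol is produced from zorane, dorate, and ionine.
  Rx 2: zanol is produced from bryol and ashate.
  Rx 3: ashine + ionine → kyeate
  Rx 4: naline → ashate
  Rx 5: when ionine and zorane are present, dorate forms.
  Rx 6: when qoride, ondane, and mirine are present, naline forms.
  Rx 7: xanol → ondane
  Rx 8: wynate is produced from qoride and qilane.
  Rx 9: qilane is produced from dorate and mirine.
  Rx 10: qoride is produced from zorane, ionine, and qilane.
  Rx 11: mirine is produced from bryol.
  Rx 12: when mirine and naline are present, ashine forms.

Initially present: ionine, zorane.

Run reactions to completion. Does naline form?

naline would need qoride, ondane, and mirine (Rx 6), but ondane never forms.

No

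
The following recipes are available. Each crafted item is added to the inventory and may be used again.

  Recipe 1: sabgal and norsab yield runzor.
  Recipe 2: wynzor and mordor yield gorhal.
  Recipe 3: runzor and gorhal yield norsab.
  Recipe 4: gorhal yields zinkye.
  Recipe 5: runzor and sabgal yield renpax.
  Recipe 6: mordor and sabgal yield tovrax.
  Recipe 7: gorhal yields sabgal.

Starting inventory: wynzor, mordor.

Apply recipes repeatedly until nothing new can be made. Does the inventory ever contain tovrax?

Using Recipe 2, wynzor and mordor make gorhal.
Using Recipe 7, gorhal makes sabgal.
mordor and sabgal → tovrax (Recipe 6).

Yes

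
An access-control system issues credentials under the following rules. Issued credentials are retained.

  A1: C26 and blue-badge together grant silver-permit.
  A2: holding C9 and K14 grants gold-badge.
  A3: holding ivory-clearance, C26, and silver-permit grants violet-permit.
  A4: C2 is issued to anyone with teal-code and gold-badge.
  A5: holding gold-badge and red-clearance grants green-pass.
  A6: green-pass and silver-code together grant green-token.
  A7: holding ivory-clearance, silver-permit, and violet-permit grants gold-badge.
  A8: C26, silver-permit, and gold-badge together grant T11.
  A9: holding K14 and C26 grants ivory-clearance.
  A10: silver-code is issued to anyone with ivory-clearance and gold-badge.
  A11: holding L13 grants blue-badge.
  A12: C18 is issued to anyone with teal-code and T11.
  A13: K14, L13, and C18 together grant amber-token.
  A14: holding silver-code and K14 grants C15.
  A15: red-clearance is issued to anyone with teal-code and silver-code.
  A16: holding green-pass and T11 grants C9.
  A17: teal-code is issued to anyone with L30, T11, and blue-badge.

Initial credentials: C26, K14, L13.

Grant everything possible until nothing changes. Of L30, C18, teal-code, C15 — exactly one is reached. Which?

Holding K14 and C26 grants ivory-clearance (A9).
Holding L13 grants blue-badge (A11).
Holding C26 and blue-badge grants silver-permit (A1).
Holding ivory-clearance, C26, and silver-permit grants violet-permit (A3).
Holding ivory-clearance, silver-permit, and violet-permit grants gold-badge (A7).
Holding ivory-clearance and gold-badge grants silver-code (A10).
Holding silver-code and K14 grants C15 (A14).
No rule produces L30, and it is not given. C18 would need teal-code and T11 (A12), but teal-code is never granted. teal-code would need L30, T11, and blue-badge (A17), but L30 is never granted.

C15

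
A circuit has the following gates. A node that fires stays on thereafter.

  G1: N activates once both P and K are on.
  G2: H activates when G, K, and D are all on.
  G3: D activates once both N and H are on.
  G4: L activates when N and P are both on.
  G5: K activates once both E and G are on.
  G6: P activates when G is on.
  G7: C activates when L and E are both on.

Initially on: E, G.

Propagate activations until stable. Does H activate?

H would need G, K, and D (G2), but D never turns on.

No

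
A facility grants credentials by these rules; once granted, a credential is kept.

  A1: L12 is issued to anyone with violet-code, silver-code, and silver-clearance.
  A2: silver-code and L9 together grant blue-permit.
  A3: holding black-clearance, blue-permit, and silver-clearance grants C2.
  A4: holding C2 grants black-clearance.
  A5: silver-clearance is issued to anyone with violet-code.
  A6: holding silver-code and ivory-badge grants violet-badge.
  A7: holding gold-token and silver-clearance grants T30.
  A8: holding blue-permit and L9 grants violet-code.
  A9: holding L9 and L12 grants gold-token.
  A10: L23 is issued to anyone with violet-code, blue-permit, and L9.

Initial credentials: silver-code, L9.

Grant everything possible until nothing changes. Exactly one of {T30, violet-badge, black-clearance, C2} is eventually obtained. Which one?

Holding silver-code and L9 grants blue-permit (A2).
Holding blue-permit and L9 grants violet-code (A8).
Holding violet-code grants silver-clearance (A5).
Holding violet-code, silver-code, and silver-clearance grants L12 (A1).
Holding L9 and L12 grants gold-token (A9).
Holding gold-token and silver-clearance grants T30 (A7).
C2 would need black-clearance, blue-permit, and silver-clearance (A3), but black-clearance is never granted. violet-badge would need silver-code and ivory-badge (A6), but ivory-badge is never granted. black-clearance would need C2 (A4), but C2 is never granted.

T30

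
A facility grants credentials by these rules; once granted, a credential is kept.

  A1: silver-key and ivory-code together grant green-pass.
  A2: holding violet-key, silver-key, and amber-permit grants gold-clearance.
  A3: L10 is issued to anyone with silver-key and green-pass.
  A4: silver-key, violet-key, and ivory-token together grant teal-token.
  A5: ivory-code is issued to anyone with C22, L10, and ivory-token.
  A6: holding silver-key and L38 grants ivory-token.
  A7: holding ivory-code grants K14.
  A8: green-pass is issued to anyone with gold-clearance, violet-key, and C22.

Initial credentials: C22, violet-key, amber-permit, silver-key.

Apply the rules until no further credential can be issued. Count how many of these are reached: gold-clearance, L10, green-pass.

3

Holding violet-key, silver-key, and amber-permit grants gold-clearance (A2).
Holding gold-clearance, violet-key, and C22 grants green-pass (A8).
Holding silver-key and green-pass grants L10 (A3).
gold-clearance: reached.
L10: reached.
green-pass: reached.
All 3 are reached.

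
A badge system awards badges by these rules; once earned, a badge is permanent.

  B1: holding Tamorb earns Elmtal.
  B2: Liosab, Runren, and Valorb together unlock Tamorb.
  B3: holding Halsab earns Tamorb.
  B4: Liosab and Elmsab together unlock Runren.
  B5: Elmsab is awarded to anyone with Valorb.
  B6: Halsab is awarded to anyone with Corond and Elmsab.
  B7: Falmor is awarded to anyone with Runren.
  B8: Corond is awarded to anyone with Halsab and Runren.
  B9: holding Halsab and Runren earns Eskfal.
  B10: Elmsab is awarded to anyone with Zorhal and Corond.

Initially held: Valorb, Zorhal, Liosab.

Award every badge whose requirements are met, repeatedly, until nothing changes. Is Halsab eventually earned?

Halsab would need Corond and Elmsab (B6), but Corond is never earned.

No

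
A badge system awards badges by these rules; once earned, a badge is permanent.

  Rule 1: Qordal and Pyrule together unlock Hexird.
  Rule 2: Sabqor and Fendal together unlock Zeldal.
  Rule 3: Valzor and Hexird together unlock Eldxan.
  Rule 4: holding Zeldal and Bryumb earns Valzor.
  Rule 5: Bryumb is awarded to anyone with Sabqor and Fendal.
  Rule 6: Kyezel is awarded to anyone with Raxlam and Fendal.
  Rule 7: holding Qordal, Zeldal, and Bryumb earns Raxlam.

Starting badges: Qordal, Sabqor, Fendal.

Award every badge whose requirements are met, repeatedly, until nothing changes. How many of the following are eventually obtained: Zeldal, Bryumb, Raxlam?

3

With Sabqor and Fendal, Bryumb is earned (Rule 5).
With Sabqor and Fendal, Zeldal is earned (Rule 2).
With Qordal, Zeldal, and Bryumb, Raxlam is earned (Rule 7).
Zeldal: reached.
Bryumb: reached.
Raxlam: reached.
All 3 are reached.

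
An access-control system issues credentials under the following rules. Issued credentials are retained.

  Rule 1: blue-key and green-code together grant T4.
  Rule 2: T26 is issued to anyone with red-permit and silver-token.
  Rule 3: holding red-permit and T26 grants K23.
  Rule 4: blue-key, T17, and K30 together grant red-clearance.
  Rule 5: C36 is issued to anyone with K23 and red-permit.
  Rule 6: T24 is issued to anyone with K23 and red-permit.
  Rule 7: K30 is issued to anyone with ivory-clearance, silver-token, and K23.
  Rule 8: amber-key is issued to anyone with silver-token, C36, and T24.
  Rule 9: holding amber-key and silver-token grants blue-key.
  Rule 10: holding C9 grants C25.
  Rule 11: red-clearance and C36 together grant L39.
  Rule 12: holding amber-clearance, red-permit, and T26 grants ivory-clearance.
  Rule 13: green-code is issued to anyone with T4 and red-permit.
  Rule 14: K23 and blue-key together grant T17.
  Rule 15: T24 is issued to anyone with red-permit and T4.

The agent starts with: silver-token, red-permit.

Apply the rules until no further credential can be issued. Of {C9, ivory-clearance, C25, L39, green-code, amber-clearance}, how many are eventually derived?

0

No rule produces C9, and it is not given.
ivory-clearance would need amber-clearance, red-permit, and T26 (Rule 12), but amber-clearance is never granted.
C25 would need C9 (Rule 10), but C9 is never granted.
L39 would need red-clearance and C36 (Rule 11), but red-clearance is never granted.
green-code would need T4 and red-permit (Rule 13), but T4 is never granted.
No rule produces amber-clearance, and it is not given.
None of the 6 are reached.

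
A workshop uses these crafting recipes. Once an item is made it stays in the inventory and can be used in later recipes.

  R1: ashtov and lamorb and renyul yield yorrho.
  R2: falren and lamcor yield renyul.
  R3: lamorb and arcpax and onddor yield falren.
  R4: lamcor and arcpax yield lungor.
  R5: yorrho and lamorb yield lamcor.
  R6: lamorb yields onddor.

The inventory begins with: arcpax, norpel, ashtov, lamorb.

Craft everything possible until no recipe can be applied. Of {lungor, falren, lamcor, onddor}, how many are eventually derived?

2

Using R6, lamorb makes onddor.
lamorb and arcpax and onddor → falren (R3).
lungor would need lamcor and arcpax (R4), but lamcor is never obtained.
falren: reached.
lamcor would need yorrho and lamorb (R5), but yorrho is never obtained.
onddor: reached.
Reached: falren and onddor — 2 of the 4.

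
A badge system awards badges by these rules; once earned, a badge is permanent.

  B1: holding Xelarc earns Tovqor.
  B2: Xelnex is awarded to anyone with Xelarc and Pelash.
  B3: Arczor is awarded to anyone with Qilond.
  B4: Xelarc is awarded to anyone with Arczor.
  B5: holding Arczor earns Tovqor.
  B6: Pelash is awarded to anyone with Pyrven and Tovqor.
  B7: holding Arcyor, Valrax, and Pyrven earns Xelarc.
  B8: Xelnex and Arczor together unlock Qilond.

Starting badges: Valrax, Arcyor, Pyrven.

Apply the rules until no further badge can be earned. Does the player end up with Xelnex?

With Arcyor, Valrax, and Pyrven, Xelarc is earned (B7).
With Xelarc, Tovqor is earned (B1).
With Pyrven and Tovqor, Pelash is earned (B6).
With Xelarc and Pelash, Xelnex is earned (B2).

Yes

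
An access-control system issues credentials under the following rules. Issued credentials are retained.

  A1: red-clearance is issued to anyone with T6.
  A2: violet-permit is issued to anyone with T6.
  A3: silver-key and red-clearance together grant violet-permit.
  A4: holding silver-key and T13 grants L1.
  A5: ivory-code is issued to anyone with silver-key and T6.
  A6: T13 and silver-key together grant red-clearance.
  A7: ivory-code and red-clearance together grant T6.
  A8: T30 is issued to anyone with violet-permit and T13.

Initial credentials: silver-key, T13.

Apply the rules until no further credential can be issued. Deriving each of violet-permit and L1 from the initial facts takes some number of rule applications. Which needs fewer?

L1: Holding silver-key and T13 grants L1 (A4). [1 rule application]
violet-permit: Holding T13 and silver-key grants red-clearance (A6). Holding silver-key and red-clearance grants violet-permit (A3). [2 rule applications]
L1 needs fewer.

L1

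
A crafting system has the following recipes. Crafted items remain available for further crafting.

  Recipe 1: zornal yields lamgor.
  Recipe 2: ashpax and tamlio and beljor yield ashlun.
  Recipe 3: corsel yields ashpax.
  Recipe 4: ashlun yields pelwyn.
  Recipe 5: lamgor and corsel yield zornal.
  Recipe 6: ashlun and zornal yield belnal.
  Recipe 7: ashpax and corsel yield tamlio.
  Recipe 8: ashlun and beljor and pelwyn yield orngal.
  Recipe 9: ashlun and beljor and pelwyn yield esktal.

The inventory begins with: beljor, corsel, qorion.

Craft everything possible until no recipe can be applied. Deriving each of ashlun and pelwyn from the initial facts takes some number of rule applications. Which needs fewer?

ashlun: corsel → ashpax (Recipe 3). ashpax and corsel → tamlio (Recipe 7). ashpax and tamlio and beljor → ashlun (Recipe 2). [3 rule applications]
pelwyn: corsel → ashpax (Recipe 3). ashpax and corsel → tamlio (Recipe 7). Using Recipe 2, ashpax, tamlio, and beljor make ashlun. ashlun → pelwyn (Recipe 4). [4 rule applications]
ashlun needs fewer.

ashlun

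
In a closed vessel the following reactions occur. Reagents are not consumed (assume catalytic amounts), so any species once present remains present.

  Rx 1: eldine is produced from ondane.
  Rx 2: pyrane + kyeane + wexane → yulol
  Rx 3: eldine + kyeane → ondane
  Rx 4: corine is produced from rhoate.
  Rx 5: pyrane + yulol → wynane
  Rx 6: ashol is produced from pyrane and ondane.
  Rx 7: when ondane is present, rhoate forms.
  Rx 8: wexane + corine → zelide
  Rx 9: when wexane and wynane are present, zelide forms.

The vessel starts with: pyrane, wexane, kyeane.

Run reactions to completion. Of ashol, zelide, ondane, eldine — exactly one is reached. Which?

pyrane, kyeane, and wexane present → yulol forms (Rx 2).
pyrane and yulol present → wynane forms (Rx 5).
wexane and wynane present → zelide forms (Rx 9).
ashol would need pyrane and ondane (Rx 6), but ondane never forms. eldine would need ondane (Rx 1), but ondane never forms. ondane would need eldine and kyeane (Rx 3), but eldine never forms.

zelide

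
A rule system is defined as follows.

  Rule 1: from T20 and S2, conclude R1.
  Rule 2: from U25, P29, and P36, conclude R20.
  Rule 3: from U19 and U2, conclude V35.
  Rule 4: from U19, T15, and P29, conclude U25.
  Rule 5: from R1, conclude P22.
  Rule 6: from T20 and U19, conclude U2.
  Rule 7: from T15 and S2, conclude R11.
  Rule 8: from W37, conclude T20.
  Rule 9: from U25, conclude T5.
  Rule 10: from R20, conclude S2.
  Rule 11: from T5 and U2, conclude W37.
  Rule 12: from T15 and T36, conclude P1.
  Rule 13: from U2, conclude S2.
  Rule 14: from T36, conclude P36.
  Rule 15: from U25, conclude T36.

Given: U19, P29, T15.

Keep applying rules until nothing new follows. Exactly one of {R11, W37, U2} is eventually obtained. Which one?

R11

From U19, T15, and P29, Rule 4 gives U25.
U25 holds, so T36 follows (Rule 15).
From T36, Rule 14 gives P36.
U25, P29, and P36 hold, so R20 follows (Rule 2).
R20 holds, so S2 follows (Rule 10).
T15 and S2 hold, so R11 follows (Rule 7).
W37 would need T5 and U2 (Rule 11), but U2 is never established. U2 would need T20 and U19 (Rule 6), but T20 is never established.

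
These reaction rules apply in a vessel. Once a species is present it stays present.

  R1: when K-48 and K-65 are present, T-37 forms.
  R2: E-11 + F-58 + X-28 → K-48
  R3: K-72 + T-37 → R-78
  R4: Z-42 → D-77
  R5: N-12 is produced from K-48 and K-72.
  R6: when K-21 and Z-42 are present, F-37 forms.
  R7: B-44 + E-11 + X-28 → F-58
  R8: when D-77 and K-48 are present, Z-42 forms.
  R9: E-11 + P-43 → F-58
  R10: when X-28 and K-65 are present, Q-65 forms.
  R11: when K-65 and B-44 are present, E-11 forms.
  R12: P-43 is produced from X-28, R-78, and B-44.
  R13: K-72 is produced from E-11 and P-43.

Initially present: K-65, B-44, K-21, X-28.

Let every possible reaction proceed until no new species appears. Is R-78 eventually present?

No

R-78 would need K-72 and T-37 (R3), but K-72 never forms.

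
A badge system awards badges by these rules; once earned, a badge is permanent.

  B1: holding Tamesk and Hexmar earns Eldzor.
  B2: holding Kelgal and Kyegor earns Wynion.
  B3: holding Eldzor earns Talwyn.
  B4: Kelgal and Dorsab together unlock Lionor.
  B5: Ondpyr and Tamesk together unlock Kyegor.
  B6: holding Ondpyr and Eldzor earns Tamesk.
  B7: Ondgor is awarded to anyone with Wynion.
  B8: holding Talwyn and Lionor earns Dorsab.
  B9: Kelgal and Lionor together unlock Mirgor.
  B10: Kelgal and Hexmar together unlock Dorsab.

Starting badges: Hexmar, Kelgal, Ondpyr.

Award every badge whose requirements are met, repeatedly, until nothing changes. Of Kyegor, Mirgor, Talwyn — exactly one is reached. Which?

With Kelgal and Hexmar, Dorsab is earned (B10).
With Kelgal and Dorsab, Lionor is earned (B4).
With Kelgal and Lionor, Mirgor is earned (B9).
Kyegor would need Ondpyr and Tamesk (B5), but Tamesk is never earned. Talwyn would need Eldzor (B3), but Eldzor is never earned.

Mirgor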